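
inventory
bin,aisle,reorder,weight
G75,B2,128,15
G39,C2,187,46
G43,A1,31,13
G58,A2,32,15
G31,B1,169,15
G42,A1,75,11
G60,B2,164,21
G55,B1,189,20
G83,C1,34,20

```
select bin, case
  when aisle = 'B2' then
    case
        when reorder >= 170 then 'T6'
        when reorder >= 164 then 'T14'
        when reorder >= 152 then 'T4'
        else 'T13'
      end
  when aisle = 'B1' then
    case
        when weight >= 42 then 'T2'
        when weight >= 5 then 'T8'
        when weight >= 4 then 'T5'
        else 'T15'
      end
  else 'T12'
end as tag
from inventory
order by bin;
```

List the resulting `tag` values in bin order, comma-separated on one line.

bin=G31: aisle='B1' → inner[weight >= 5] → T8
bin=G39: aisle='C2' → outer ELSE → T12
bin=G42: aisle='A1' → outer ELSE → T12
bin=G43: aisle='A1' → outer ELSE → T12
bin=G55: aisle='B1' → inner[weight >= 5] → T8
bin=G58: aisle='A2' → outer ELSE → T12
bin=G60: aisle='B2' → inner[reorder >= 164] → T14
bin=G75: aisle='B2' → inner[ELSE] → T13
bin=G83: aisle='C1' → outer ELSE → T12

T8, T12, T12, T12, T8, T12, T14, T13, T12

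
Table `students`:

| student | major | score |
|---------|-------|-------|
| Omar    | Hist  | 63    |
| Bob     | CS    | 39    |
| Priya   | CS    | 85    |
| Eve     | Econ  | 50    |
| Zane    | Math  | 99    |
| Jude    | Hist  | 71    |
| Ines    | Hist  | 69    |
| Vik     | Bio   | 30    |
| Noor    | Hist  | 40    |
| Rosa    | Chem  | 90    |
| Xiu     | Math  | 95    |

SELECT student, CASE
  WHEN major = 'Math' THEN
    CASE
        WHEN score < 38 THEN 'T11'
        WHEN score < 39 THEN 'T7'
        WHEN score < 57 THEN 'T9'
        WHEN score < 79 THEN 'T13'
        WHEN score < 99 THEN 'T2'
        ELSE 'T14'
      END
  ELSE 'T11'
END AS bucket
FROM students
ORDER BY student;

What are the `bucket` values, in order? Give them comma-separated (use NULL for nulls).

T11, T11, T11, T11, T11, T11, T11, T11, T11, T2, T14

student=Bob: major='CS' → outer ELSE → T11
student=Eve: major='Econ' → outer ELSE → T11
student=Ines: major='Hist' → outer ELSE → T11
student=Jude: major='Hist' → outer ELSE → T11
student=Noor: major='Hist' → outer ELSE → T11
student=Omar: major='Hist' → outer ELSE → T11
student=Priya: major='CS' → outer ELSE → T11
student=Rosa: major='Chem' → outer ELSE → T11
student=Vik: major='Bio' → outer ELSE → T11
student=Xiu: major='Math' → inner[score < 99] → T2
student=Zane: major='Math' → inner[ELSE] → T14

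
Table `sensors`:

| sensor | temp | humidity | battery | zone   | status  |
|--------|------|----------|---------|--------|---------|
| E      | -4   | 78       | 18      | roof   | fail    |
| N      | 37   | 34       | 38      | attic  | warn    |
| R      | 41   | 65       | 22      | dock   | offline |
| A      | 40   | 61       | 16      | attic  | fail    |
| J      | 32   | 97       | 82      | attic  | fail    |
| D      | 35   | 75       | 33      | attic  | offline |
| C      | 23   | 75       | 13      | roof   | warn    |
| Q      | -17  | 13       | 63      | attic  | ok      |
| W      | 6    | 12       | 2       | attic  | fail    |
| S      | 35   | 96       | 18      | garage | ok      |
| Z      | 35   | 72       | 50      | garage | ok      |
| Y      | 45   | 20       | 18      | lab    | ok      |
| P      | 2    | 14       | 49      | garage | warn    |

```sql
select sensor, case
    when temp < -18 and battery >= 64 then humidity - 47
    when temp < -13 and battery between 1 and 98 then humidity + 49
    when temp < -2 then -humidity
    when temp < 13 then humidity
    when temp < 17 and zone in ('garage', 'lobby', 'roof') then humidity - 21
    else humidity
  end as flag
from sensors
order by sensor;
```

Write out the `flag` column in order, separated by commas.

61, 75, 75, -78, 97, 34, 14, 62, 65, 96, 12, 20, 72

sensor=A: ELSE → 61
sensor=C: ELSE → 75
sensor=D: ELSE → 75
sensor=E: temp < -2 → -78
sensor=J: ELSE → 97
sensor=N: ELSE → 34
sensor=P: temp < 13 → 14
sensor=Q: temp < -13 and battery between 1 and 98 → 62
sensor=R: ELSE → 65
sensor=S: ELSE → 96
sensor=W: temp < 13 → 12
sensor=Y: ELSE → 20
sensor=Z: ELSE → 72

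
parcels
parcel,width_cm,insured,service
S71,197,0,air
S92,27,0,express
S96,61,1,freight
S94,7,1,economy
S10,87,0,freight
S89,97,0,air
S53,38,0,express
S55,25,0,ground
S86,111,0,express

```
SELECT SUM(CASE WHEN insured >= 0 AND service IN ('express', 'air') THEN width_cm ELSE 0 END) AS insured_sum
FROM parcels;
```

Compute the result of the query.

470

parcel=S71: ✓ → 197
parcel=S92: ✓ → 27
parcel=S96: ✗
parcel=S94: ✗
parcel=S10: ✗
parcel=S89: ✓ → 97
parcel=S53: ✓ → 38
parcel=S55: ✗
parcel=S86: ✓ → 111
insured_sum = 197 + 27 + 97 + 38 + 111 = 470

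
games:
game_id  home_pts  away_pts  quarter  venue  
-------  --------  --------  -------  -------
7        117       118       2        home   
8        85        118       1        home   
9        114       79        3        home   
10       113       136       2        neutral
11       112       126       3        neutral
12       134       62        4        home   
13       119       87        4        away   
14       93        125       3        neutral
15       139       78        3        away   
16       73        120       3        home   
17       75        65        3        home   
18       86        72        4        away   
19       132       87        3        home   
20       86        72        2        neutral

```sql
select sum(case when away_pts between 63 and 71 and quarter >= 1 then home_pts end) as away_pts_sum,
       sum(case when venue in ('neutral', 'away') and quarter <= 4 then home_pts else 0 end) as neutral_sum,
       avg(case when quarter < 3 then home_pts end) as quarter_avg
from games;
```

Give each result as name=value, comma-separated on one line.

away_pts_sum=75, neutral_sum=748, quarter_avg=100.25

[away_pts_sum: away_pts between 63 and 71 and quarter >= 1]
game_id=7: ✗
game_id=8: ✗
game_id=9: ✗
game_id=10: ✗
game_id=11: ✗
game_id=12: ✗
game_id=13: ✗
game_id=14: ✗
game_id=15: ✗
game_id=16: ✗
game_id=17: ✓ → 75
game_id=18: ✗
game_id=19: ✗
game_id=20: ✗
away_pts_sum = 75
—
[neutral_sum: venue in ('neutral', 'away') and quarter <= 4]
game_id=7: ✗
game_id=8: ✗
game_id=9: ✗
game_id=10: ✓ → 113
game_id=11: ✓ → 112
game_id=12: ✗
game_id=13: ✓ → 119
game_id=14: ✓ → 93
game_id=15: ✓ → 139
game_id=16: ✗
game_id=17: ✗
game_id=18: ✓ → 86
game_id=19: ✗
game_id=20: ✓ → 86
neutral_sum = 113 + 112 + 119 + 93 + 139 + 86 + 86 = 748
—
[quarter_avg: quarter < 3]
game_id=7: ✓ → 117
game_id=8: ✓ → 85
game_id=9: ✗
game_id=10: ✓ → 113
game_id=11: ✗
game_id=12: ✗
game_id=13: ✗
game_id=14: ✗
game_id=15: ✗
game_id=16: ✗
game_id=17: ✗
game_id=18: ✗
game_id=19: ✗
game_id=20: ✓ → 86
quarter_avg = (117 + 85 + 113 + 86) / 4 = 100.25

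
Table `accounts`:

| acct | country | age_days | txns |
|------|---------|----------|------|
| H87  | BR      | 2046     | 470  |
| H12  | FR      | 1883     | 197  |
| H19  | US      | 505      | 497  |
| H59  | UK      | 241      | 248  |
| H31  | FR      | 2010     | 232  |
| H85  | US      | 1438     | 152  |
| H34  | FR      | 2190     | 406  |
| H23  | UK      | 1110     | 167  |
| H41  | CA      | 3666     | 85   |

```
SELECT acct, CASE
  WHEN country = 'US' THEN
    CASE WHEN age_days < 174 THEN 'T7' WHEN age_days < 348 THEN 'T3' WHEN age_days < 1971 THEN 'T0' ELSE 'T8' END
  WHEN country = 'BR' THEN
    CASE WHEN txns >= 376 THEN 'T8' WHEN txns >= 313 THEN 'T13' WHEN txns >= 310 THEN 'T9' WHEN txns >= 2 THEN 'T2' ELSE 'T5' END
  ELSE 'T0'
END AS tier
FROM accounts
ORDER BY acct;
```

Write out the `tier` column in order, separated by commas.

acct=H12: country='FR' → outer ELSE → T0
acct=H19: country='US' → inner[age_days < 1971] → T0
acct=H23: country='UK' → outer ELSE → T0
acct=H31: country='FR' → outer ELSE → T0
acct=H34: country='FR' → outer ELSE → T0
acct=H41: country='CA' → outer ELSE → T0
acct=H59: country='UK' → outer ELSE → T0
acct=H85: country='US' → inner[age_days < 1971] → T0
acct=H87: country='BR' → inner[txns >= 376] → T8

T0, T0, T0, T0, T0, T0, T0, T0, T8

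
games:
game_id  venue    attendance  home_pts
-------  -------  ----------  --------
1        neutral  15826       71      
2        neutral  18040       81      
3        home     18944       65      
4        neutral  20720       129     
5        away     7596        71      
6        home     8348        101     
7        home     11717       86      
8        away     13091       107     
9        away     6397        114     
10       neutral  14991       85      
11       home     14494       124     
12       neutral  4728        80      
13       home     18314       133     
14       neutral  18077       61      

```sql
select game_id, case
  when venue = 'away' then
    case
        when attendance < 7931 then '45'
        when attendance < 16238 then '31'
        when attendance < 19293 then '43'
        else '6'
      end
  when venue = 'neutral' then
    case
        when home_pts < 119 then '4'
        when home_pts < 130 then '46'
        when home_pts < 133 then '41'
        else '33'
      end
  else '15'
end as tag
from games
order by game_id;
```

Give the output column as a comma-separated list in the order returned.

game_id=1: venue='neutral' → inner[home_pts < 119] → 4
game_id=2: venue='neutral' → inner[home_pts < 119] → 4
game_id=3: venue='home' → outer ELSE → 15
game_id=4: venue='neutral' → inner[home_pts < 130] → 46
game_id=5: venue='away' → inner[attendance < 7931] → 45
game_id=6: venue='home' → outer ELSE → 15
game_id=7: venue='home' → outer ELSE → 15
game_id=8: venue='away' → inner[attendance < 16238] → 31
game_id=9: venue='away' → inner[attendance < 7931] → 45
game_id=10: venue='neutral' → inner[home_pts < 119] → 4
game_id=11: venue='home' → outer ELSE → 15
game_id=12: venue='neutral' → inner[home_pts < 119] → 4
game_id=13: venue='home' → outer ELSE → 15
game_id=14: venue='neutral' → inner[home_pts < 119] → 4

4, 4, 15, 46, 45, 15, 15, 31, 45, 4, 15, 4, 15, 4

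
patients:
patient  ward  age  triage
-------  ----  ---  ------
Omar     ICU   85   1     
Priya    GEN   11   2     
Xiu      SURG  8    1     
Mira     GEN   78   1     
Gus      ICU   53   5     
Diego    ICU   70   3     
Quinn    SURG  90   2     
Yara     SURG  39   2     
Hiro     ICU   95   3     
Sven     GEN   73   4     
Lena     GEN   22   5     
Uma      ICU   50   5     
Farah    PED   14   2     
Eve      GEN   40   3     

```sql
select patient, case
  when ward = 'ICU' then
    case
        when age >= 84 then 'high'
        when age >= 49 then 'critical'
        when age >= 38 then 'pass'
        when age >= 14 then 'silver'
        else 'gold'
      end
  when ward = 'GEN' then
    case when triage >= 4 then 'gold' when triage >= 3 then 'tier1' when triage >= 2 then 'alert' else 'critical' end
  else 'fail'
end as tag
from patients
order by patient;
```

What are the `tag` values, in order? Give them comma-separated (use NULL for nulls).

critical, tier1, fail, critical, high, gold, critical, high, alert, fail, gold, critical, fail, fail

patient=Diego: ward='ICU' → inner[age >= 49] → critical
patient=Eve: ward='GEN' → inner[triage >= 3] → tier1
patient=Farah: ward='PED' → outer ELSE → fail
patient=Gus: ward='ICU' → inner[age >= 49] → critical
patient=Hiro: ward='ICU' → inner[age >= 84] → high
patient=Lena: ward='GEN' → inner[triage >= 4] → gold
patient=Mira: ward='GEN' → inner[ELSE] → critical
patient=Omar: ward='ICU' → inner[age >= 84] → high
patient=Priya: ward='GEN' → inner[triage >= 2] → alert
patient=Quinn: ward='SURG' → outer ELSE → fail
patient=Sven: ward='GEN' → inner[triage >= 4] → gold
patient=Uma: ward='ICU' → inner[age >= 49] → critical
patient=Xiu: ward='SURG' → outer ELSE → fail
patient=Yara: ward='SURG' → outer ELSE → fail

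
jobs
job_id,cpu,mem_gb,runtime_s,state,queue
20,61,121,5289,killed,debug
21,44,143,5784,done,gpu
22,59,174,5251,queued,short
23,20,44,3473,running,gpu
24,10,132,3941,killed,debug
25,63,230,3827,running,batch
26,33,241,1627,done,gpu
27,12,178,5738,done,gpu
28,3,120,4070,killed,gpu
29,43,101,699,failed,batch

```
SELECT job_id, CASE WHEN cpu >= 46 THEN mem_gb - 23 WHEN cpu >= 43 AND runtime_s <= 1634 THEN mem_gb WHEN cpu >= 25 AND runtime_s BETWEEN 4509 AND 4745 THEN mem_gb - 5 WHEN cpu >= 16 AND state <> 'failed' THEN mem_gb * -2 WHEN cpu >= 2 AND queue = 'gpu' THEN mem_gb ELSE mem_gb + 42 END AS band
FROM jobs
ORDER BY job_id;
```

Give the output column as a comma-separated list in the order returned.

98, -286, 151, -88, 174, 207, -482, 178, 120, 101

job_id=20: cpu >= 46 → 98
job_id=21: cpu >= 16 AND state <> 'failed' → -286
job_id=22: cpu >= 46 → 151
job_id=23: cpu >= 16 AND state <> 'failed' → -88
job_id=24: ELSE → 174
job_id=25: cpu >= 46 → 207
job_id=26: cpu >= 16 AND state <> 'failed' → -482
job_id=27: cpu >= 2 AND queue = 'gpu' → 178
job_id=28: cpu >= 2 AND queue = 'gpu' → 120
job_id=29: cpu >= 43 AND runtime_s <= 1634 → 101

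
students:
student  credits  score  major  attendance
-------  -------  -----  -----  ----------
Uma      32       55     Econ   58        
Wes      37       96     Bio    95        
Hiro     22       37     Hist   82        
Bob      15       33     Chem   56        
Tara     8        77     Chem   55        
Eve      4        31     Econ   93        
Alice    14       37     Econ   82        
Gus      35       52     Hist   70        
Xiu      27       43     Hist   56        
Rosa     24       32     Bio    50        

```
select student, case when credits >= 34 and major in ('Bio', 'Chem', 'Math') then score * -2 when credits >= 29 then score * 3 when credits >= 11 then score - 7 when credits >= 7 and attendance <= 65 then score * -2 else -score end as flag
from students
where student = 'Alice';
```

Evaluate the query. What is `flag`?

30

student = Alice: credits=14, score=37, major=Econ, attendance=82.
credits >= 34 and major in ('Bio', 'Chem', 'Math') → false
credits >= 29 → false
credits >= 11 → true → 30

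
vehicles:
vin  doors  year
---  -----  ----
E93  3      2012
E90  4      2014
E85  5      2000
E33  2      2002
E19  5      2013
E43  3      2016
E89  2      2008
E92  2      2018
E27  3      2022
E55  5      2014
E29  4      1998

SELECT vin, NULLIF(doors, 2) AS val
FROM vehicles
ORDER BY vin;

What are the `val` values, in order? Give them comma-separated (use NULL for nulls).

5, 3, 4, NULL, 3, 5, 5, NULL, 4, NULL, 3

vin=E19: doors=5 vs 2: differ → 5
vin=E27: doors=3 vs 2: differ → 3
vin=E29: doors=4 vs 2: differ → 4
vin=E33: doors=2 vs 2: equal → NULL
vin=E43: doors=3 vs 2: differ → 3
vin=E55: doors=5 vs 2: differ → 5
vin=E85: doors=5 vs 2: differ → 5
vin=E89: doors=2 vs 2: equal → NULL
vin=E90: doors=4 vs 2: differ → 4
vin=E92: doors=2 vs 2: equal → NULL
vin=E93: doors=3 vs 2: differ → 3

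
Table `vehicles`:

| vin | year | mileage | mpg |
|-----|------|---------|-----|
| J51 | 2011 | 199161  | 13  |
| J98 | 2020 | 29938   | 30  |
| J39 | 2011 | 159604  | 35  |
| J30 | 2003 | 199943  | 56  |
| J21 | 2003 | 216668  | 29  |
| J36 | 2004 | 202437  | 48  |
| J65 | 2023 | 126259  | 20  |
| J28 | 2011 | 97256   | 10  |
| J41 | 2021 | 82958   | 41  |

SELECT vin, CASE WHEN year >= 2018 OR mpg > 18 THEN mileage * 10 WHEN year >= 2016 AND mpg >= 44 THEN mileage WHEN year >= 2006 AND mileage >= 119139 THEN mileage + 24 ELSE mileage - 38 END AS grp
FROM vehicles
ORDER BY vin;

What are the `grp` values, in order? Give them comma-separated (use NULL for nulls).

2166680, 97218, 1999430, 2024370, 1596040, 829580, 199185, 1262590, 299380

vin=J21: year >= 2018 OR mpg > 18 → 2166680
vin=J28: ELSE → 97218
vin=J30: year >= 2018 OR mpg > 18 → 1999430
vin=J36: year >= 2018 OR mpg > 18 → 2024370
vin=J39: year >= 2018 OR mpg > 18 → 1596040
vin=J41: year >= 2018 OR mpg > 18 → 829580
vin=J51: year >= 2006 AND mileage >= 119139 → 199185
vin=J65: year >= 2018 OR mpg > 18 → 1262590
vin=J98: year >= 2018 OR mpg > 18 → 299380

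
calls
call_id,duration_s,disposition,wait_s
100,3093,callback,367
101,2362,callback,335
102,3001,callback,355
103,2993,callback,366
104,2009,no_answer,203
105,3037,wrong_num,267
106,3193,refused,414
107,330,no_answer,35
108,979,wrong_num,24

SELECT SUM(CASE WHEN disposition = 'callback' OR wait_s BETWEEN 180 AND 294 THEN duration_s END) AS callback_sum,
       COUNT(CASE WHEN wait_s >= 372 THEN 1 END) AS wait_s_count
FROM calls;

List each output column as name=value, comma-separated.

callback_sum=16495, wait_s_count=1

[callback_sum: disposition = 'callback' OR wait_s BETWEEN 180 AND 294]
call_id=100: ✓ → 3093
call_id=101: ✓ → 2362
call_id=102: ✓ → 3001
call_id=103: ✓ → 2993
call_id=104: ✓ → 2009
call_id=105: ✓ → 3037
call_id=106: ✗
call_id=107: ✗
call_id=108: ✗
callback_sum = 3093 + 2362 + 3001 + 2993 + 2009 + 3037 = 16495
—
[wait_s_count: wait_s >= 372]
call_id=100: ✗
call_id=101: ✗
call_id=102: ✗
call_id=103: ✗
call_id=104: ✗
call_id=105: ✗
call_id=106: ✓ → 1
call_id=107: ✗
call_id=108: ✗
wait_s_count = COUNT(1) = 1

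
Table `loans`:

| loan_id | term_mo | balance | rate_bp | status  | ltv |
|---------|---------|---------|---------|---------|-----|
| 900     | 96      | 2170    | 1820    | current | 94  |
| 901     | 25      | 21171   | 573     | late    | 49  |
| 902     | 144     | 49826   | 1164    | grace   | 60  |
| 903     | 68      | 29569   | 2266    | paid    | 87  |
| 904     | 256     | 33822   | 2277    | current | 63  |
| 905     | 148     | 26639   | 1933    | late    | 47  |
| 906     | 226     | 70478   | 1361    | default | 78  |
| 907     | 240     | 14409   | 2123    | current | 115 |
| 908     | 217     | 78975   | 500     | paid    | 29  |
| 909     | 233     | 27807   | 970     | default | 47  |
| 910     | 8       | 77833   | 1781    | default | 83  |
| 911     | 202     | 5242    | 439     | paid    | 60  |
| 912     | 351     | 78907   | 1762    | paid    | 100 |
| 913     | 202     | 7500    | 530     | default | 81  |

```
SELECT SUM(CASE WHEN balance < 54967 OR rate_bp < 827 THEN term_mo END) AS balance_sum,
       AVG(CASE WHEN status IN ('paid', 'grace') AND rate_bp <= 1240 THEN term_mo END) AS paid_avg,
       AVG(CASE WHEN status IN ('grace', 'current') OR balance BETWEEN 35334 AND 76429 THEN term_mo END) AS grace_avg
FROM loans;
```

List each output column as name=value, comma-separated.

[balance_sum: balance < 54967 OR rate_bp < 827]
loan_id=900: ✓ → 96
loan_id=901: ✓ → 25
loan_id=902: ✓ → 144
loan_id=903: ✓ → 68
loan_id=904: ✓ → 256
loan_id=905: ✓ → 148
loan_id=906: ✗
loan_id=907: ✓ → 240
loan_id=908: ✓ → 217
loan_id=909: ✓ → 233
loan_id=910: ✗
loan_id=911: ✓ → 202
loan_id=912: ✗
loan_id=913: ✓ → 202
balance_sum = 96 + 25 + 144 + 68 + 256 + 148 + 240 + 217 + 233 + 202 + 202 = 1831
—
[paid_avg: status IN ('paid', 'grace') AND rate_bp <= 1240]
loan_id=900: ✗
loan_id=901: ✗
loan_id=902: ✓ → 144
loan_id=903: ✗
loan_id=904: ✗
loan_id=905: ✗
loan_id=906: ✗
loan_id=907: ✗
loan_id=908: ✓ → 217
loan_id=909: ✗
loan_id=910: ✗
loan_id=911: ✓ → 202
loan_id=912: ✗
loan_id=913: ✗
paid_avg = (144 + 217 + 202) / 3 = 187.6666666667
—
[grace_avg: status IN ('grace', 'current') OR balance BETWEEN 35334 AND 76429]
loan_id=900: ✓ → 96
loan_id=901: ✗
loan_id=902: ✓ → 144
loan_id=903: ✗
loan_id=904: ✓ → 256
loan_id=905: ✗
loan_id=906: ✓ → 226
loan_id=907: ✓ → 240
loan_id=908: ✗
loan_id=909: ✗
loan_id=910: ✗
loan_id=911: ✗
loan_id=912: ✗
loan_id=913: ✗
grace_avg = (96 + 144 + 256 + 226 + 240) / 5 = 192.4

balance_sum=1831, paid_avg=187.6666666667, grace_avg=192.4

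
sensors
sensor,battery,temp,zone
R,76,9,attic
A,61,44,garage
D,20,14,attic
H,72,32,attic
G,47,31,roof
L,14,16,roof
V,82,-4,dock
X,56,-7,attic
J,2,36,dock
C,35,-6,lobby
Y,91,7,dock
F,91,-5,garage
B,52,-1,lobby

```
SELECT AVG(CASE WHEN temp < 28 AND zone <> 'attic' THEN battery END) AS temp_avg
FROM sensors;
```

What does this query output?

60.8333333333

sensor=R: ✗
sensor=A: ✗
sensor=D: ✗
sensor=H: ✗
sensor=G: ✗
sensor=L: ✓ → 14
sensor=V: ✓ → 82
sensor=X: ✗
sensor=J: ✗
sensor=C: ✓ → 35
sensor=Y: ✓ → 91
sensor=F: ✓ → 91
sensor=B: ✓ → 52
temp_avg = (14 + 82 + 35 + 91 + 91 + 52) / 6 = 60.8333333333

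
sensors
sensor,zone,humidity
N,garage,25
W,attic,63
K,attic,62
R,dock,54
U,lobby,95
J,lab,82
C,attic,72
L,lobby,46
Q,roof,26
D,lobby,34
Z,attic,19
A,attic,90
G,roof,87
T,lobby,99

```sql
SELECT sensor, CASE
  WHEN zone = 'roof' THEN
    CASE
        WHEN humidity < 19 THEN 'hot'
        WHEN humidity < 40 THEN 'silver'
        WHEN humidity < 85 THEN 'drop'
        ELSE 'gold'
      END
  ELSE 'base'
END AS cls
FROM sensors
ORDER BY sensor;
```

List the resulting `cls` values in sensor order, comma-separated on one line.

sensor=A: zone='attic' → outer ELSE → base
sensor=C: zone='attic' → outer ELSE → base
sensor=D: zone='lobby' → outer ELSE → base
sensor=G: zone='roof' → inner[ELSE] → gold
sensor=J: zone='lab' → outer ELSE → base
sensor=K: zone='attic' → outer ELSE → base
sensor=L: zone='lobby' → outer ELSE → base
sensor=N: zone='garage' → outer ELSE → base
sensor=Q: zone='roof' → inner[humidity < 40] → silver
sensor=R: zone='dock' → outer ELSE → base
sensor=T: zone='lobby' → outer ELSE → base
sensor=U: zone='lobby' → outer ELSE → base
sensor=W: zone='attic' → outer ELSE → base
sensor=Z: zone='attic' → outer ELSE → base

base, base, base, gold, base, base, base, base, silver, base, base, base, base, base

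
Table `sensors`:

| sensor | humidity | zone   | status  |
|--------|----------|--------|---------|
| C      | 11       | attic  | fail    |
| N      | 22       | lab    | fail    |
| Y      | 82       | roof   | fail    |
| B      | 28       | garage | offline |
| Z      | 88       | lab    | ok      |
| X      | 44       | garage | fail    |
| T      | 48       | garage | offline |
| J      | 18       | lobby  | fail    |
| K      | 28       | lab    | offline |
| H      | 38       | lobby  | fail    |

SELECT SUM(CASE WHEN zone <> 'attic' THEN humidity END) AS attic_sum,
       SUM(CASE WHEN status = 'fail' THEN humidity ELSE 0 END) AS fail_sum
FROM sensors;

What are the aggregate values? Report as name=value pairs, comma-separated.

attic_sum=396, fail_sum=215

[attic_sum: zone <> 'attic']
sensor=C: ✗
sensor=N: ✓ → 22
sensor=Y: ✓ → 82
sensor=B: ✓ → 28
sensor=Z: ✓ → 88
sensor=X: ✓ → 44
sensor=T: ✓ → 48
sensor=J: ✓ → 18
sensor=K: ✓ → 28
sensor=H: ✓ → 38
attic_sum = 22 + 82 + 28 + 88 + 44 + 48 + 18 + 28 + 38 = 396
—
[fail_sum: status = 'fail']
sensor=C: ✓ → 11
sensor=N: ✓ → 22
sensor=Y: ✓ → 82
sensor=B: ✗
sensor=Z: ✗
sensor=X: ✓ → 44
sensor=T: ✗
sensor=J: ✓ → 18
sensor=K: ✗
sensor=H: ✓ → 38
fail_sum = 11 + 22 + 82 + 44 + 18 + 38 = 215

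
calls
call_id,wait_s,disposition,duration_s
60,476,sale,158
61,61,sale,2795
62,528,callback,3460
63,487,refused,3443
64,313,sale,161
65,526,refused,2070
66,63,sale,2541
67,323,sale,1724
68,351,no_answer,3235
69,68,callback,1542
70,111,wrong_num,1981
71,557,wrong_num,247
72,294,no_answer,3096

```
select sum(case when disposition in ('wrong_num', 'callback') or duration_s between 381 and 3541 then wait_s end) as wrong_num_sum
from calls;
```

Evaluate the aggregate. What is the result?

call_id=60: ✗
call_id=61: ✓ → 61
call_id=62: ✓ → 528
call_id=63: ✓ → 487
call_id=64: ✗
call_id=65: ✓ → 526
call_id=66: ✓ → 63
call_id=67: ✓ → 323
call_id=68: ✓ → 351
call_id=69: ✓ → 68
call_id=70: ✓ → 111
call_id=71: ✓ → 557
call_id=72: ✓ → 294
wrong_num_sum = 61 + 528 + 487 + 526 + 63 + 323 + 351 + 68 + 111 + 557 + 294 = 3369

3369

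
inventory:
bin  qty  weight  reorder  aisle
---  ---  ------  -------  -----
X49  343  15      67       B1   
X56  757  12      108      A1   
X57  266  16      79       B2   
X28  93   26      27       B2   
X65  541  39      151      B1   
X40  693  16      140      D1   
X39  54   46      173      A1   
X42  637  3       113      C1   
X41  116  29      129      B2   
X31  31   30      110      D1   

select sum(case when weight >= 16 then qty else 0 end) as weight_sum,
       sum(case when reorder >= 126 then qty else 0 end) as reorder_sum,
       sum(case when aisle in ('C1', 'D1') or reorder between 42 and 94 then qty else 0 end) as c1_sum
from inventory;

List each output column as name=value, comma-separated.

[weight_sum: weight >= 16]
bin=X49: ✗
bin=X56: ✗
bin=X57: ✓ → 266
bin=X28: ✓ → 93
bin=X65: ✓ → 541
bin=X40: ✓ → 693
bin=X39: ✓ → 54
bin=X42: ✗
bin=X41: ✓ → 116
bin=X31: ✓ → 31
weight_sum = 266 + 93 + 541 + 693 + 54 + 116 + 31 = 1794
—
[reorder_sum: reorder >= 126]
bin=X49: ✗
bin=X56: ✗
bin=X57: ✗
bin=X28: ✗
bin=X65: ✓ → 541
bin=X40: ✓ → 693
bin=X39: ✓ → 54
bin=X42: ✗
bin=X41: ✓ → 116
bin=X31: ✗
reorder_sum = 541 + 693 + 54 + 116 = 1404
—
[c1_sum: aisle in ('C1', 'D1') or reorder between 42 and 94]
bin=X49: ✓ → 343
bin=X56: ✗
bin=X57: ✓ → 266
bin=X28: ✗
bin=X65: ✗
bin=X40: ✓ → 693
bin=X39: ✗
bin=X42: ✓ → 637
bin=X41: ✗
bin=X31: ✓ → 31
c1_sum = 343 + 266 + 693 + 637 + 31 = 1970

weight_sum=1794, reorder_sum=1404, c1_sum=1970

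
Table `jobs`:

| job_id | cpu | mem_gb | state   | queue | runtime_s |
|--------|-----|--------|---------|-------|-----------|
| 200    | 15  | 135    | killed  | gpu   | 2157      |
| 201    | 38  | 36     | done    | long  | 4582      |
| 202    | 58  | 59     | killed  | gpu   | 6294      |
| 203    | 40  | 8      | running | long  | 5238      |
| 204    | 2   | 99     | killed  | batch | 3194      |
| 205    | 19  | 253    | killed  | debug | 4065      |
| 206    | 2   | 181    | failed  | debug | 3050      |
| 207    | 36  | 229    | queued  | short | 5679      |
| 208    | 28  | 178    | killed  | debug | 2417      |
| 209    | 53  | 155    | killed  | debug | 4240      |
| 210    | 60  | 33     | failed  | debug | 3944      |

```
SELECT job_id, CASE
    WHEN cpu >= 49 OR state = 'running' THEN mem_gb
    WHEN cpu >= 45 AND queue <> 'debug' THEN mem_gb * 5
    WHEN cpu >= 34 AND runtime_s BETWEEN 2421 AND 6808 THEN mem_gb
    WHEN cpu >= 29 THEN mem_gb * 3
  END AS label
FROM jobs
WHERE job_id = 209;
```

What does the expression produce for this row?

155

job_id = 209: cpu=53, mem_gb=155, state=killed, queue=debug, runtime_s=4240.
cpu >= 49 OR state = 'running' → true → 155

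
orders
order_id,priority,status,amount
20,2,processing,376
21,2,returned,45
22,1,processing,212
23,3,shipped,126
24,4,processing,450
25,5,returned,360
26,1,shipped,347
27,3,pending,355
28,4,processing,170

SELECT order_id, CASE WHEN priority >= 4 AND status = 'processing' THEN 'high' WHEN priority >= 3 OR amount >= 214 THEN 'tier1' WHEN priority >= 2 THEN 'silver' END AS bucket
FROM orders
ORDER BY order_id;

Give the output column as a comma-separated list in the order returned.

tier1, silver, NULL, tier1, high, tier1, tier1, tier1, high

order_id=20: priority >= 3 OR amount >= 214 → tier1
order_id=21: priority >= 2 → silver
order_id=22: (no match → NULL) → NULL
order_id=23: priority >= 3 OR amount >= 214 → tier1
order_id=24: priority >= 4 AND status = 'processing' → high
order_id=25: priority >= 3 OR amount >= 214 → tier1
order_id=26: priority >= 3 OR amount >= 214 → tier1
order_id=27: priority >= 3 OR amount >= 214 → tier1
order_id=28: priority >= 4 AND status = 'processing' → high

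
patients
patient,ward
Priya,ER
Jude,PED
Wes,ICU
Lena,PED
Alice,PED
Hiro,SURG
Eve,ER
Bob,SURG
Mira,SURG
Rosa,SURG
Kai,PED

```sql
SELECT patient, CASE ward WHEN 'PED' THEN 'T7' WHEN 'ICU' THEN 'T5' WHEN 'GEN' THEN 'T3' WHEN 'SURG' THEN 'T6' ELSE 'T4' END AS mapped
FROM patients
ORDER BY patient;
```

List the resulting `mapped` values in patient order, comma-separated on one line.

patient=Alice: ward='PED' → T7
patient=Bob: ward='SURG' → T6
patient=Eve: ELSE → T4
patient=Hiro: ward='SURG' → T6
patient=Jude: ward='PED' → T7
patient=Kai: ward='PED' → T7
patient=Lena: ward='PED' → T7
patient=Mira: ward='SURG' → T6
patient=Priya: ELSE → T4
patient=Rosa: ward='SURG' → T6
patient=Wes: ward='ICU' → T5

T7, T6, T4, T6, T7, T7, T7, T6, T4, T6, T5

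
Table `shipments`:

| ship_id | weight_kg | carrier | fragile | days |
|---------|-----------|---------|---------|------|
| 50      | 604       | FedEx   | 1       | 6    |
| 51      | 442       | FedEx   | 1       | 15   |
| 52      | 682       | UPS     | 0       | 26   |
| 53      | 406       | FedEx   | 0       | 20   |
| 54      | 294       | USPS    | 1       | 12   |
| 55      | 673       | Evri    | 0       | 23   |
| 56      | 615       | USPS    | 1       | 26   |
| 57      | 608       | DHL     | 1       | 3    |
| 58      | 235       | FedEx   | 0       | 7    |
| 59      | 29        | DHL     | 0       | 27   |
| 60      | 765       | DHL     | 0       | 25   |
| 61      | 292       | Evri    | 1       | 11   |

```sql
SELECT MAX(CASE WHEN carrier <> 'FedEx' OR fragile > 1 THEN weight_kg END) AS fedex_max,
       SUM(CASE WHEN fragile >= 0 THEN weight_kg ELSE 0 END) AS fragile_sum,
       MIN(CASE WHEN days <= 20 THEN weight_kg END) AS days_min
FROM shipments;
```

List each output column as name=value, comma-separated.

[fedex_max: carrier <> 'FedEx' OR fragile > 1]
ship_id=50: ✗
ship_id=51: ✗
ship_id=52: ✓ → 682
ship_id=53: ✗
ship_id=54: ✓ → 294
ship_id=55: ✓ → 673
ship_id=56: ✓ → 615
ship_id=57: ✓ → 608
ship_id=58: ✗
ship_id=59: ✓ → 29
ship_id=60: ✓ → 765
ship_id=61: ✓ → 292
fedex_max = MAX(682, 294, 673, 615, 608, 29, 765, 292) = 765
—
[fragile_sum: fragile >= 0]
ship_id=50: ✓ → 604
ship_id=51: ✓ → 442
ship_id=52: ✓ → 682
ship_id=53: ✓ → 406
ship_id=54: ✓ → 294
ship_id=55: ✓ → 673
ship_id=56: ✓ → 615
ship_id=57: ✓ → 608
ship_id=58: ✓ → 235
ship_id=59: ✓ → 29
ship_id=60: ✓ → 765
ship_id=61: ✓ → 292
fragile_sum = 604 + 442 + 682 + 406 + 294 + 673 + 615 + 608 + 235 + 29 + 765 + 292 = 5645
—
[days_min: days <= 20]
ship_id=50: ✓ → 604
ship_id=51: ✓ → 442
ship_id=52: ✗
ship_id=53: ✓ → 406
ship_id=54: ✓ → 294
ship_id=55: ✗
ship_id=56: ✗
ship_id=57: ✓ → 608
ship_id=58: ✓ → 235
ship_id=59: ✗
ship_id=60: ✗
ship_id=61: ✓ → 292
days_min = MIN(604, 442, 406, 294, 608, 235, 292) = 235

fedex_max=765, fragile_sum=5645, days_min=235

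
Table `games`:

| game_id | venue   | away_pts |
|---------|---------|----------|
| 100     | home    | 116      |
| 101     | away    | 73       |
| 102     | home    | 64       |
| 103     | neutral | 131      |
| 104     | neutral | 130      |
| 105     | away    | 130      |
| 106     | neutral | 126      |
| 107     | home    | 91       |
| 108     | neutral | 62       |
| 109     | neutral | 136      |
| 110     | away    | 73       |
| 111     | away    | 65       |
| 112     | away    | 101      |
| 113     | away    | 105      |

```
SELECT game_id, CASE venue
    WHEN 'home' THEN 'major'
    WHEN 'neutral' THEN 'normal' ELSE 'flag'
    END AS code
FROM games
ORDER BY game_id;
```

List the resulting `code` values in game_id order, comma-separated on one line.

game_id=100: venue='home' → major
game_id=101: ELSE → flag
game_id=102: venue='home' → major
game_id=103: venue='neutral' → normal
game_id=104: venue='neutral' → normal
game_id=105: ELSE → flag
game_id=106: venue='neutral' → normal
game_id=107: venue='home' → major
game_id=108: venue='neutral' → normal
game_id=109: venue='neutral' → normal
game_id=110: ELSE → flag
game_id=111: ELSE → flag
game_id=112: ELSE → flag
game_id=113: ELSE → flag

major, flag, major, normal, normal, flag, normal, major, normal, normal, flag, flag, flag, flag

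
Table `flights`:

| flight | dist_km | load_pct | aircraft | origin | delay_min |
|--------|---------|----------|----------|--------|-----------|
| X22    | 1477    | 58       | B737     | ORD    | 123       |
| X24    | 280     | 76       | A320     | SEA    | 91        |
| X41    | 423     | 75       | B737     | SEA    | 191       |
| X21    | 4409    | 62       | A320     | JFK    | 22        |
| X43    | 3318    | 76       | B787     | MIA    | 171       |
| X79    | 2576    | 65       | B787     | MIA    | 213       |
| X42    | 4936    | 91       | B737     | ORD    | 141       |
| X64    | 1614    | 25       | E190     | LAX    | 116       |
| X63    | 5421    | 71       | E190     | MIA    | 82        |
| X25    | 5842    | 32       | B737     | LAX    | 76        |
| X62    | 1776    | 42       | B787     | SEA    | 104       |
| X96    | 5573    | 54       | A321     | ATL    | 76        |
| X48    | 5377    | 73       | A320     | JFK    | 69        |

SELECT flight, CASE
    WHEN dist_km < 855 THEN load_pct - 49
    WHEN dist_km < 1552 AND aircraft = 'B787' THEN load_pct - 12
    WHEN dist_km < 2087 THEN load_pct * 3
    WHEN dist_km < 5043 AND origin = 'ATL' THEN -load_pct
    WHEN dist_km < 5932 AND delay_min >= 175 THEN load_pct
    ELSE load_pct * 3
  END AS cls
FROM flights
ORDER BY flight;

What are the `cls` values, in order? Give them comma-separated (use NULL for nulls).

flight=X21: ELSE → 186
flight=X22: dist_km < 2087 → 174
flight=X24: dist_km < 855 → 27
flight=X25: ELSE → 96
flight=X41: dist_km < 855 → 26
flight=X42: ELSE → 273
flight=X43: ELSE → 228
flight=X48: ELSE → 219
flight=X62: dist_km < 2087 → 126
flight=X63: ELSE → 213
flight=X64: dist_km < 2087 → 75
flight=X79: dist_km < 5932 AND delay_min >= 175 → 65
flight=X96: ELSE → 162

186, 174, 27, 96, 26, 273, 228, 219, 126, 213, 75, 65, 162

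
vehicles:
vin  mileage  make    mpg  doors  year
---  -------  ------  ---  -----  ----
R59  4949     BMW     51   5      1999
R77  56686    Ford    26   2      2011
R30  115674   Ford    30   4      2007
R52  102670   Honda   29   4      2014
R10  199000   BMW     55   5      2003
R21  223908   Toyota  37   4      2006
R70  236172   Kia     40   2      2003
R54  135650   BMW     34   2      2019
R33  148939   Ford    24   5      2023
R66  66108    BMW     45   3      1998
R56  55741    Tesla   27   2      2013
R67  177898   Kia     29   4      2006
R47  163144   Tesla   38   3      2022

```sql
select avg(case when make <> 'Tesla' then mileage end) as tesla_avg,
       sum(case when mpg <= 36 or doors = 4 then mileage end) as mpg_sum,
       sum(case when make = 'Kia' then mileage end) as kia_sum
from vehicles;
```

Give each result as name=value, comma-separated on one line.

[tesla_avg: make <> 'Tesla']
vin=R59: ✓ → 4949
vin=R77: ✓ → 56686
vin=R30: ✓ → 115674
vin=R52: ✓ → 102670
vin=R10: ✓ → 199000
vin=R21: ✓ → 223908
vin=R70: ✓ → 236172
vin=R54: ✓ → 135650
vin=R33: ✓ → 148939
vin=R66: ✓ → 66108
vin=R56: ✗
vin=R67: ✓ → 177898
vin=R47: ✗
tesla_avg = (4949 + 56686 + 115674 + 102670 + 199000 + 223908 + 236172 + 135650 + 148939 + 66108 + 177898) / 11 = 133423.0909090909
—
[mpg_sum: mpg <= 36 or doors = 4]
vin=R59: ✗
vin=R77: ✓ → 56686
vin=R30: ✓ → 115674
vin=R52: ✓ → 102670
vin=R10: ✗
vin=R21: ✓ → 223908
vin=R70: ✗
vin=R54: ✓ → 135650
vin=R33: ✓ → 148939
vin=R66: ✗
vin=R56: ✓ → 55741
vin=R67: ✓ → 177898
vin=R47: ✗
mpg_sum = 56686 + 115674 + 102670 + 223908 + 135650 + 148939 + 55741 + 177898 = 1017166
—
[kia_sum: make = 'Kia']
vin=R59: ✗
vin=R77: ✗
vin=R30: ✗
vin=R52: ✗
vin=R10: ✗
vin=R21: ✗
vin=R70: ✓ → 236172
vin=R54: ✗
vin=R33: ✗
vin=R66: ✗
vin=R56: ✗
vin=R67: ✓ → 177898
vin=R47: ✗
kia_sum = 236172 + 177898 = 414070

tesla_avg=133423.0909090909, mpg_sum=1017166, kia_sum=414070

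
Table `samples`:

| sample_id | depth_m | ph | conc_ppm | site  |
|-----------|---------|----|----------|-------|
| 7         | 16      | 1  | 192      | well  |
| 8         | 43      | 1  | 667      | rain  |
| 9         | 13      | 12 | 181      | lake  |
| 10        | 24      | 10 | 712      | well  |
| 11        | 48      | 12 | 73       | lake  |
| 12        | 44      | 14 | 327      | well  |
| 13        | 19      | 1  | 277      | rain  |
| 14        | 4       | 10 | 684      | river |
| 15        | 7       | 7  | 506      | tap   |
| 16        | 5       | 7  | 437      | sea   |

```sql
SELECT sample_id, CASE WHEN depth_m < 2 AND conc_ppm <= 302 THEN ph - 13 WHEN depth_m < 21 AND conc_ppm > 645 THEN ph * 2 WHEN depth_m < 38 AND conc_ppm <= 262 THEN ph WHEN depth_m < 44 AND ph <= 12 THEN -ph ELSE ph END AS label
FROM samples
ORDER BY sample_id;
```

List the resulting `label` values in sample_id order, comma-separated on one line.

1, -1, 12, -10, 12, 14, -1, 20, -7, -7

sample_id=7: depth_m < 38 AND conc_ppm <= 262 → 1
sample_id=8: depth_m < 44 AND ph <= 12 → -1
sample_id=9: depth_m < 38 AND conc_ppm <= 262 → 12
sample_id=10: depth_m < 44 AND ph <= 12 → -10
sample_id=11: ELSE → 12
sample_id=12: ELSE → 14
sample_id=13: depth_m < 44 AND ph <= 12 → -1
sample_id=14: depth_m < 21 AND conc_ppm > 645 → 20
sample_id=15: depth_m < 44 AND ph <= 12 → -7
sample_id=16: depth_m < 44 AND ph <= 12 → -7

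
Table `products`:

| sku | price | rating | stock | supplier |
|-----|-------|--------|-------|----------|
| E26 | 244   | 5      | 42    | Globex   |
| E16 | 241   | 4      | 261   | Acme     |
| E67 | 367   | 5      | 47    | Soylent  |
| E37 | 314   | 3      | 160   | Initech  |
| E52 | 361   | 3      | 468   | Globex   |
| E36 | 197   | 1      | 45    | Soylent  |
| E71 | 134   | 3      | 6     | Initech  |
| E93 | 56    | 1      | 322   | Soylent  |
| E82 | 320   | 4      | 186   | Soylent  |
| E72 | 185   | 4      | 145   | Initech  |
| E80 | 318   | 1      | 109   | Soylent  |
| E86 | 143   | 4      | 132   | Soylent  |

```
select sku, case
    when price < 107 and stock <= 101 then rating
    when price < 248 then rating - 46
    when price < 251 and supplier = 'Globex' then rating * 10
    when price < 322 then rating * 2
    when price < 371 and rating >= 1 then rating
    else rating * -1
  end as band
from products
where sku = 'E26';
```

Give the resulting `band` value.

sku = E26: price=244, rating=5, stock=42, supplier=Globex.
price < 107 and stock <= 101 → false
price < 248 → true → -41

-41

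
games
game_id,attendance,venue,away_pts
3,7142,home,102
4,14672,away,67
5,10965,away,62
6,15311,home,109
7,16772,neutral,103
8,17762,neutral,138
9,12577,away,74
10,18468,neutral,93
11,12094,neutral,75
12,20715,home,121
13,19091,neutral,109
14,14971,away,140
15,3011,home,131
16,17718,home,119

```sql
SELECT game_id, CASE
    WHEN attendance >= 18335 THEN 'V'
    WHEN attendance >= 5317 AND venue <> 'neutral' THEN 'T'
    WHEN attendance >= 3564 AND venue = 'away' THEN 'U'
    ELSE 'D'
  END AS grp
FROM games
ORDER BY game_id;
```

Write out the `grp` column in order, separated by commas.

T, T, T, T, D, D, T, V, D, V, V, T, D, T

game_id=3: attendance >= 5317 AND venue <> 'neutral' → T
game_id=4: attendance >= 5317 AND venue <> 'neutral' → T
game_id=5: attendance >= 5317 AND venue <> 'neutral' → T
game_id=6: attendance >= 5317 AND venue <> 'neutral' → T
game_id=7: ELSE → D
game_id=8: ELSE → D
game_id=9: attendance >= 5317 AND venue <> 'neutral' → T
game_id=10: attendance >= 18335 → V
game_id=11: ELSE → D
game_id=12: attendance >= 18335 → V
game_id=13: attendance >= 18335 → V
game_id=14: attendance >= 5317 AND venue <> 'neutral' → T
game_id=15: ELSE → D
game_id=16: attendance >= 5317 AND venue <> 'neutral' → T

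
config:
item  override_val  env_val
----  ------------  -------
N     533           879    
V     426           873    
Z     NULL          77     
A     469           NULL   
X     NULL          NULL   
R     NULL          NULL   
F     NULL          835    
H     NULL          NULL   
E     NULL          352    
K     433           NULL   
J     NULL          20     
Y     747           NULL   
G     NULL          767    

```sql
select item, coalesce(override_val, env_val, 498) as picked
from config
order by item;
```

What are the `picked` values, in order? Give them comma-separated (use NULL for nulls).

item=A: override_val=469 → 469
item=E: override_val=NULL, env_val=352 → 352
item=F: override_val=NULL, env_val=835 → 835
item=G: override_val=NULL, env_val=767 → 767
item=H: override_val=NULL, env_val=NULL, → literal 498 → 498
item=J: override_val=NULL, env_val=20 → 20
item=K: override_val=433 → 433
item=N: override_val=533 → 533
item=R: override_val=NULL, env_val=NULL, → literal 498 → 498
item=V: override_val=426 → 426
item=X: override_val=NULL, env_val=NULL, → literal 498 → 498
item=Y: override_val=747 → 747
item=Z: override_val=NULL, env_val=77 → 77

469, 352, 835, 767, 498, 20, 433, 533, 498, 426, 498, 747, 77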